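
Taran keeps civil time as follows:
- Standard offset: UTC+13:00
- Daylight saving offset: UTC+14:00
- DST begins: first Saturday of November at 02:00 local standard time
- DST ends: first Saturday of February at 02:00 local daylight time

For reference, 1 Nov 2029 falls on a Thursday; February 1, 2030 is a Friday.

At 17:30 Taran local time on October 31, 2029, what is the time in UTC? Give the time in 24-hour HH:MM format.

04:30

1 November 2029 is a Thursday, so the first Saturday is November 3.
1 February 2030 is a Friday, so the first Saturday is February 2.
October 31, 2029 is outside the daylight-saving period (3 November 2029 – 2 February 2030), so Taran is on standard time, UTC+13:00.
17:30 local − 13h = 04:30 UTC.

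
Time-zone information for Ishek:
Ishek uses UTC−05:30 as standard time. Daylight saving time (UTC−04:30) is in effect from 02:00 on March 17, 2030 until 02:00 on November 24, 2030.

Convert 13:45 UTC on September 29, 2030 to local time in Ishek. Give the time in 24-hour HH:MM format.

At the standard offset (UTC−05:30), 13:45 UTC − 5h30m = 08:15 Ishek standard time.
The standard-time date in Ishek, September 29, 2030, lies within the daylight-saving period (17 March – 24 November), so Ishek is on daylight time, UTC−04:30.
13:45 UTC − 4h30m = 09:15 local.

09:15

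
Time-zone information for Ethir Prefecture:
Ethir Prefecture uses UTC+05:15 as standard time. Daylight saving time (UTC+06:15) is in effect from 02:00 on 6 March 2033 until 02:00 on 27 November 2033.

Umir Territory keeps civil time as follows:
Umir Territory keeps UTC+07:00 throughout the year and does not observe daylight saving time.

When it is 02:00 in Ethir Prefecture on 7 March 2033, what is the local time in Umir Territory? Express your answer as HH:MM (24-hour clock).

7 March 2033 falls between 6 March and 27 November, so daylight saving is in effect and Ethir Prefecture is at UTC+06:15.
02:00 Ethir Prefecture − 6h15m = 19:45 UTC (rolling into the previous day, 6 March 2033).
Umir Territory stays on UTC+07:00 all year.
19:45 UTC + 7h = 02:45 Umir Territory (rolling into the next day, 7 March 2033).

02:45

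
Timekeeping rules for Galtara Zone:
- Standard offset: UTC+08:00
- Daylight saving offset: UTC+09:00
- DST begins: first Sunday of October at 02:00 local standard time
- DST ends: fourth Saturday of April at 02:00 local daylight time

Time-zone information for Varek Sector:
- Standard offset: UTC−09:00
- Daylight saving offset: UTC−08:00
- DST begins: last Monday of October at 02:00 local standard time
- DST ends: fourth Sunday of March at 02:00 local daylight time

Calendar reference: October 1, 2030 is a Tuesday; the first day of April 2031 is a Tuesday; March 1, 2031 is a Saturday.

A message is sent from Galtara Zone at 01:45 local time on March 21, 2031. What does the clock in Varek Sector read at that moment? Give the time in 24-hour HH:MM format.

1 October 2030 is a Tuesday, so the first Sunday is October 6.
1 April 2031 is a Tuesday, so the first Saturday is April 5 and the fourth is April 26.
March 21, 2031 lies within the daylight-saving period (6 October 2030 – 26 April 2031), so Galtara Zone is on daylight time, UTC+09:00.
01:45 Galtara Zone − 9h = 16:45 UTC (rolling into the previous day, 20 March 2031).
1 October 2030 is a Tuesday, so Mondays fall on 7, 14, 21, 28; the last is October 28.
1 March 2031 is a Saturday, so the first Sunday is March 2 and the fourth is March 23.
At the standard offset (UTC−09:00), 16:45 UTC − 9h = 07:45 Varek Sector standard time.
Daylight saving runs 28 October 2030 – 23 March 2031; the standard-time date in Varek Sector, March 20, 2031, is inside that window, so Varek Sector is at UTC−08:00.
16:45 UTC − 8h = 08:45 Varek Sector.

08:45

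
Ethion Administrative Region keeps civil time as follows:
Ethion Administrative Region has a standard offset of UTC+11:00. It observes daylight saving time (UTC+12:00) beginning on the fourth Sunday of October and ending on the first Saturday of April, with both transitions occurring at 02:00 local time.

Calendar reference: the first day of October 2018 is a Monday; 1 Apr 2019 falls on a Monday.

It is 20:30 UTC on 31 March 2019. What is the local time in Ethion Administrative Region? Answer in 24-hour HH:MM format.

1 October 2018 is a Monday, so the first Sunday is October 7 and the fourth is October 28.
1 April 2019 is a Monday, so the first Saturday is April 6.
At the standard offset (UTC+11:00), 20:30 UTC + 11h = 07:30 Ethion Administrative Region standard time (rolling into the next day, 1 April 2019).
Daylight saving runs 28 October 2018 – 6 April 2019; the standard-time date in Ethion Administrative Region, 1 April 2019, is inside that window, so Ethion Administrative Region is at UTC+12:00.
20:30 UTC + 12h = 08:30 local (rolling into the next day, 1 April 2019).

08:30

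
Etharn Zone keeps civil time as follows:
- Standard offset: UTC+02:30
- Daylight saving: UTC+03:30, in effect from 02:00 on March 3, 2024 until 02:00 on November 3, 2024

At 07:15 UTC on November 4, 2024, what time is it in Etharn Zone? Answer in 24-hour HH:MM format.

At the standard offset (UTC+02:30), 07:15 UTC + 2h30m = 09:45 Etharn Zone standard time.
The standard-time date in Etharn Zone, November 4, 2024, does not fall between 3 March and 3 November, so daylight saving is not in effect and Etharn Zone is at UTC+02:30.
07:15 UTC + 2h30m = 09:45 local.

09:45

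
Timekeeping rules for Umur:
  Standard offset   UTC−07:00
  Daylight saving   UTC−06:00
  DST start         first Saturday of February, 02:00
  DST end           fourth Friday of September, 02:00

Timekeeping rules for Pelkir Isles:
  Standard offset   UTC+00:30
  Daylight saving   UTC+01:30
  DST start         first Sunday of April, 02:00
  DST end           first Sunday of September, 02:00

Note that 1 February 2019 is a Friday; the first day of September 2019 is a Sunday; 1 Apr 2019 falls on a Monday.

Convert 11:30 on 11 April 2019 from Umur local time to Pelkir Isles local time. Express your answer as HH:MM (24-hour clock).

19:00

1 February 2019 is a Friday, so the first Saturday is February 2.
1 September 2019 is a Sunday, so the first Friday is September 6 and the fourth is September 27.
Daylight saving runs 2 February – 27 September; 11 April 2019 is inside that window, so Umur is at UTC−06:00.
11:30 Umur + 6h = 17:30 UTC.
1 April 2019 is a Monday, so the first Sunday is April 7.
1 September 2019 is a Sunday, so the first Sunday is September 1.
At the standard offset (UTC+00:30), 17:30 UTC + 0h30m = 18:00 Pelkir Isles standard time.
The standard-time date in Pelkir Isles, 11 April 2019, falls between 7 April and 1 September, so daylight saving is in effect and Pelkir Isles is at UTC+01:30.
17:30 UTC + 1h30m = 19:00 Pelkir Isles.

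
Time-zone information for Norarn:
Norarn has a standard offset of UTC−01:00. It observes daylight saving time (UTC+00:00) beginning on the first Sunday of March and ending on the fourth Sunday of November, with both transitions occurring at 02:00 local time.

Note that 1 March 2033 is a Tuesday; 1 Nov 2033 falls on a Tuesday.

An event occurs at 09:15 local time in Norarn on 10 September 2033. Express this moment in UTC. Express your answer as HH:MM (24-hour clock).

09:15

1 March 2033 is a Tuesday, so the first Sunday is March 6.
1 November 2033 is a Tuesday, so the first Sunday is November 6 and the fourth is November 27.
10 September 2033 lies within the daylight-saving period (6 March – 27 November), so Norarn is on daylight time, UTC+00:00.
09:15 local − 0h = 09:15 UTC.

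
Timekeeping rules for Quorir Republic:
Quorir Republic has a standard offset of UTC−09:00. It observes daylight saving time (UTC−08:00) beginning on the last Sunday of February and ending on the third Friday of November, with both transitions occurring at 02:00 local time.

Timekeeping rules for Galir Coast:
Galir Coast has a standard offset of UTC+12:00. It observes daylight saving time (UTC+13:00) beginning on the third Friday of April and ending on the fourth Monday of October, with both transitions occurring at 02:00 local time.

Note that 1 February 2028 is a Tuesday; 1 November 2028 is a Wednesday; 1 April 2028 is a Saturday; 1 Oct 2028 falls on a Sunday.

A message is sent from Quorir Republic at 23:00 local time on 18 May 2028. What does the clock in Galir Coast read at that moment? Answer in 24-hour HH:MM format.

20:00

1 February 2028 is a Tuesday, so Sundays fall on 6, 13, 20, 27; the last is February 27.
1 November 2028 is a Wednesday, so the first Friday is November 3 and the third is November 17.
18 May 2028 lies within the daylight-saving period (27 February – 17 November), so Quorir Republic is on daylight time, UTC−08:00.
23:00 Quorir Republic + 8h = 07:00 UTC (rolling into the next day, 19 May 2028).
1 April 2028 is a Saturday, so the first Friday is April 7 and the third is April 21.
1 October 2028 is a Sunday, so the first Monday is October 2 and the fourth is October 23.
At the standard offset (UTC+12:00), 07:00 UTC + 12h = 19:00 Galir Coast standard time.
Daylight saving runs 21 April – 23 October; the standard-time date in Galir Coast, 19 May 2028, is inside that window, so Galir Coast is at UTC+13:00.
07:00 UTC + 13h = 20:00 Galir Coast.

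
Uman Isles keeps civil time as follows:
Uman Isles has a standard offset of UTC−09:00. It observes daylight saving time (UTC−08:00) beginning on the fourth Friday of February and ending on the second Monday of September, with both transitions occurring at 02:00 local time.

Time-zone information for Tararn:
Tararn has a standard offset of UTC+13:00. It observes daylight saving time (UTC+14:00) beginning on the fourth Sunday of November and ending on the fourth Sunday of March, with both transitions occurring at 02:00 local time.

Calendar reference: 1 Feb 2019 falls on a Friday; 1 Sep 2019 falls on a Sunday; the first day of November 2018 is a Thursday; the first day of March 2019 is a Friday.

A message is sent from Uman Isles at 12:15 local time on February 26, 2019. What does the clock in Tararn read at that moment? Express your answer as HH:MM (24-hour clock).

1 February 2019 is a Friday, so the first Friday is February 1 and the fourth is February 22.
1 September 2019 is a Sunday, so the first Monday is September 2 and the second is September 9.
Daylight saving runs 22 February – 9 September; February 26, 2019 is inside that window, so Uman Isles is at UTC−08:00.
12:15 Uman Isles + 8h = 20:15 UTC.
1 November 2018 is a Thursday, so the first Sunday is November 4 and the fourth is November 25.
1 March 2019 is a Friday, so the first Sunday is March 3 and the fourth is March 24.
At the standard offset (UTC+13:00), 20:15 UTC + 13h = 09:15 Tararn standard time (rolling into the next day, 27 February 2019).
Daylight saving runs 25 November 2018 – 24 March 2019; the standard-time date in Tararn, February 27, 2019, is inside that window, so Tararn is at UTC+14:00.
20:15 UTC + 14h = 10:15 Tararn (rolling into the next day, 27 February 2019).

10:15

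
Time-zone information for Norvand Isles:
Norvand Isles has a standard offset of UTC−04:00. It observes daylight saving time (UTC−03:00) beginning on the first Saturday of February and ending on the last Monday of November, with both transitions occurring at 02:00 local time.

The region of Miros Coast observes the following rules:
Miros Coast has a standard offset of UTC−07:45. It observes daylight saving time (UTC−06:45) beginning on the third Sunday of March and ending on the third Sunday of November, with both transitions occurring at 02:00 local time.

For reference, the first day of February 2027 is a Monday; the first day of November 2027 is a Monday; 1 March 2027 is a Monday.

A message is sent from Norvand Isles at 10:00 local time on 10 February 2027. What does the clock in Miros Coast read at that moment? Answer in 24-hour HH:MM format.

05:15

1 February 2027 is a Monday, so the first Saturday is February 6.
1 November 2027 is a Monday, so Mondays fall on 1, 8, 15, 22, 29; the last is November 29.
Daylight saving runs 6 February – 29 November; 10 February 2027 is inside that window, so Norvand Isles is at UTC−03:00.
10:00 Norvand Isles + 3h = 13:00 UTC.
1 March 2027 is a Monday, so the first Sunday is March 7 and the third is March 21.
1 November 2027 is a Monday, so the first Sunday is November 7 and the third is November 21.
At the standard offset (UTC−07:45), 13:00 UTC − 7h45m = 05:15 Miros Coast standard time.
The standard-time date in Miros Coast, 10 February 2027, is outside the daylight-saving period (21 March – 21 November), so Miros Coast is on standard time, UTC−07:45.
13:00 UTC − 7h45m = 05:15 Miros Coast.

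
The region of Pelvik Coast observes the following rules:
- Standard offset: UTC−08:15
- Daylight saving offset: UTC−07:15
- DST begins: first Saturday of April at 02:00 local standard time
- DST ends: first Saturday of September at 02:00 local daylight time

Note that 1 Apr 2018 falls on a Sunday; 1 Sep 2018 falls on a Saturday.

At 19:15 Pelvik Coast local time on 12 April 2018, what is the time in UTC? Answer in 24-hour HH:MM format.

02:30

1 April 2018 is a Sunday, so the first Saturday is April 7.
1 September 2018 is a Saturday, so the first Saturday is September 1.
12 April 2018 falls between 7 April and 1 September, so daylight saving is in effect and Pelvik Coast is at UTC−07:15.
19:15 local + 7h15m = 02:30 UTC (rolling into the next day, 13 April 2018).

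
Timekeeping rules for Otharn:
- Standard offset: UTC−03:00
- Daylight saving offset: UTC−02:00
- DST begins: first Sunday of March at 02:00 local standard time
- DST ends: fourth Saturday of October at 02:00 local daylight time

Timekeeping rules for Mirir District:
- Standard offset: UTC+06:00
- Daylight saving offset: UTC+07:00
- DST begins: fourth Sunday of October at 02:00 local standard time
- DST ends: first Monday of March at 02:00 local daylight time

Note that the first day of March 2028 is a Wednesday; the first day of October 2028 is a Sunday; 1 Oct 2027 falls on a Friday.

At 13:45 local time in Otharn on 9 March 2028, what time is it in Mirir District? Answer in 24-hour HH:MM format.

1 March 2028 is a Wednesday, so the first Sunday is March 5.
1 October 2028 is a Sunday, so the first Saturday is October 7 and the fourth is October 28.
Daylight saving runs 5 March – 28 October; 9 March 2028 is inside that window, so Otharn is at UTC−02:00.
13:45 Otharn + 2h = 15:45 UTC.
1 October 2027 is a Friday, so the first Sunday is October 3 and the fourth is October 24.
1 March 2028 is a Wednesday, so the first Monday is March 6.
At the standard offset (UTC+06:00), 15:45 UTC + 6h = 21:45 Mirir District standard time.
The standard-time date in Mirir District, 9 March 2028, does not fall between 24 October 2027 and 6 March 2028, so daylight saving is not in effect and Mirir District is at UTC+06:00.
15:45 UTC + 6h = 21:45 Mirir District.

21:45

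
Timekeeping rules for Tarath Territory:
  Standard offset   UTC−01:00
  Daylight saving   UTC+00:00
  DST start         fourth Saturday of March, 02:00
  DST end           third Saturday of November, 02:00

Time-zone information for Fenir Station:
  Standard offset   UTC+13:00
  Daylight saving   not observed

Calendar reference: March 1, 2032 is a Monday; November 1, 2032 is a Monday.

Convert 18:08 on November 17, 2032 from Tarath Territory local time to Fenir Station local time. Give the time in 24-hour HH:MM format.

1 March 2032 is a Monday, so the first Saturday is March 6 and the fourth is March 27.
1 November 2032 is a Monday, so the first Saturday is November 6 and the third is November 20.
Daylight saving runs 27 March – 20 November; November 17, 2032 is inside that window, so Tarath Territory is at UTC+00:00.
18:08 Tarath Territory − 0h = 18:08 UTC.
Fenir Station has no daylight saving, so its offset is UTC+13:00 year-round.
18:08 UTC + 13h = 07:08 Fenir Station (rolling into the next day, 18 November 2032).

07:08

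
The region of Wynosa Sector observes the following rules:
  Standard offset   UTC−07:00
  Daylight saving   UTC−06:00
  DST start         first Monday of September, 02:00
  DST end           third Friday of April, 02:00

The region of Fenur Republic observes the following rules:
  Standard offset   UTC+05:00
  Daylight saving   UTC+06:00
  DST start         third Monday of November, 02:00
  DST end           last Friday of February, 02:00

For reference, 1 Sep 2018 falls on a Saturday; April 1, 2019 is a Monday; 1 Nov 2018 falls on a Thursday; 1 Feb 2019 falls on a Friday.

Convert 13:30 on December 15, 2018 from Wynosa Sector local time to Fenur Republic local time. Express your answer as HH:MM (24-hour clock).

01:30

1 September 2018 is a Saturday, so the first Monday is September 3.
1 April 2019 is a Monday, so the first Friday is April 5 and the third is April 19.
December 15, 2018 falls between 3 September 2018 and 19 April 2019, so daylight saving is in effect and Wynosa Sector is at UTC−06:00.
13:30 Wynosa Sector + 6h = 19:30 UTC.
1 November 2018 is a Thursday, so the first Monday is November 5 and the third is November 19.
1 February 2019 is a Friday, so Fridays fall on 1, 8, 15, 22; the last is February 22.
At the standard offset (UTC+05:00), 19:30 UTC + 5h = 00:30 Fenur Republic standard time (rolling into the next day, 16 December 2018).
Daylight saving runs 19 November 2018 – 22 February 2019; the standard-time date in Fenur Republic, December 16, 2018, is inside that window, so Fenur Republic is at UTC+06:00.
19:30 UTC + 6h = 01:30 Fenur Republic (rolling into the next day, 16 December 2018).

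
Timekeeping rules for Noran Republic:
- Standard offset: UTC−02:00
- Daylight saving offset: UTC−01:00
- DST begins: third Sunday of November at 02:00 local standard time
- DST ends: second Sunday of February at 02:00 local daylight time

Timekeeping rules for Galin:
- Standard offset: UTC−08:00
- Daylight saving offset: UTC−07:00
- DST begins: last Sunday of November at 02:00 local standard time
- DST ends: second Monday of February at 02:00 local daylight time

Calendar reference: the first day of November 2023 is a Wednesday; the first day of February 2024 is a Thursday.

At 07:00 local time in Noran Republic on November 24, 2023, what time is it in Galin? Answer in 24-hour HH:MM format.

00:00

1 November 2023 is a Wednesday, so the first Sunday is November 5 and the third is November 19.
1 February 2024 is a Thursday, so the first Sunday is February 4 and the second is February 11.
November 24, 2023 lies within the daylight-saving period (19 November 2023 – 11 February 2024), so Noran Republic is on daylight time, UTC−01:00.
07:00 Noran Republic + 1h = 08:00 UTC.
1 November 2023 is a Wednesday, so Sundays fall on 5, 12, 19, 26; the last is November 26.
1 February 2024 is a Thursday, so the first Monday is February 5 and the second is February 12.
At the standard offset (UTC−08:00), 08:00 UTC − 8h = 00:00 Galin standard time.
The standard-time date in Galin, November 24, 2023, does not fall between 26 November 2023 and 12 February 2024, so daylight saving is not in effect and Galin is at UTC−08:00.
08:00 UTC − 8h = 00:00 Galin.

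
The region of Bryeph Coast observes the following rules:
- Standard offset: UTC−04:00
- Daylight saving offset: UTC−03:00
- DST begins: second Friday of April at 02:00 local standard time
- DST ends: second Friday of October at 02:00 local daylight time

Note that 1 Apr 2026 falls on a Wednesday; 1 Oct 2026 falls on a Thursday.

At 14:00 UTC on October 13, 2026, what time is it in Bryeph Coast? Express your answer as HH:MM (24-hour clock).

1 April 2026 is a Wednesday, so the first Friday is April 3 and the second is April 10.
1 October 2026 is a Thursday, so the first Friday is October 2 and the second is October 9.
At the standard offset (UTC−04:00), 14:00 UTC − 4h = 10:00 Bryeph Coast standard time.
Daylight saving runs 10 April – 9 October; the standard-time date in Bryeph Coast, October 13, 2026, is outside that window, so Bryeph Coast is on standard time at UTC−04:00.
14:00 UTC − 4h = 10:00 local.

10:00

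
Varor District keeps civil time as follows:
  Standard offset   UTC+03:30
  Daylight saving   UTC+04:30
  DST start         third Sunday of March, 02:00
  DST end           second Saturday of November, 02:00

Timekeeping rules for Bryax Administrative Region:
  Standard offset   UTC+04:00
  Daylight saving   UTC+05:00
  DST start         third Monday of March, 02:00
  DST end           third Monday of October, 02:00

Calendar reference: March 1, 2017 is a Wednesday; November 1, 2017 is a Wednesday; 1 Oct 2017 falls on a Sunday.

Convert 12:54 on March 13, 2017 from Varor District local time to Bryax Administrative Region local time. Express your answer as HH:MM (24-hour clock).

1 March 2017 is a Wednesday, so the first Sunday is March 5 and the third is March 19.
1 November 2017 is a Wednesday, so the first Saturday is November 4 and the second is November 11.
March 13, 2017 is outside the daylight-saving period (19 March – 11 November), so Varor District is on standard time, UTC+03:30.
12:54 Varor District − 3h30m = 09:24 UTC.
1 March 2017 is a Wednesday, so the first Monday is March 6 and the third is March 20.
1 October 2017 is a Sunday, so the first Monday is October 2 and the third is October 16.
At the standard offset (UTC+04:00), 09:24 UTC + 4h = 13:24 Bryax Administrative Region standard time.
The standard-time date in Bryax Administrative Region, March 13, 2017, is outside the daylight-saving period (20 March – 16 October), so Bryax Administrative Region is on standard time, UTC+04:00.
09:24 UTC + 4h = 13:24 Bryax Administrative Region.

13:24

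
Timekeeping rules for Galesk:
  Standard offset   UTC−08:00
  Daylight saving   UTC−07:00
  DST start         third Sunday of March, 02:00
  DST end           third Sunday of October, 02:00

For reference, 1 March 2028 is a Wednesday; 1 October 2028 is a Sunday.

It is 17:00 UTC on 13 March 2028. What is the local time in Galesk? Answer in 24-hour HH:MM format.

1 March 2028 is a Wednesday, so the first Sunday is March 5 and the third is March 19.
1 October 2028 is a Sunday, so the first Sunday is October 1 and the third is October 15.
At the standard offset (UTC−08:00), 17:00 UTC − 8h = 09:00 Galesk standard time.
Daylight saving runs 19 March – 15 October; the standard-time date in Galesk, 13 March 2028, is outside that window, so Galesk is on standard time at UTC−08:00.
17:00 UTC − 8h = 09:00 local.

09:00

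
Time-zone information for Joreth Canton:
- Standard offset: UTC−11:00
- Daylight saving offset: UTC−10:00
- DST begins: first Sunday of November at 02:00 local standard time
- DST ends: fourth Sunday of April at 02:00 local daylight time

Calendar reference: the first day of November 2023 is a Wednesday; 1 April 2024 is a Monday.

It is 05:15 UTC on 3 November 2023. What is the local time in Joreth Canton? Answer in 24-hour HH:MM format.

1 November 2023 is a Wednesday, so the first Sunday is November 5.
1 April 2024 is a Monday, so the first Sunday is April 7 and the fourth is April 28.
At the standard offset (UTC−11:00), 05:15 UTC − 11h = 18:15 Joreth Canton standard time (rolling into the previous day, 2 November 2023).
The standard-time date in Joreth Canton, 2 November 2023, does not fall between 5 November 2023 and 28 April 2024, so daylight saving is not in effect and Joreth Canton is at UTC−11:00.
05:15 UTC − 11h = 18:15 local (rolling into the previous day, 2 November 2023).

18:15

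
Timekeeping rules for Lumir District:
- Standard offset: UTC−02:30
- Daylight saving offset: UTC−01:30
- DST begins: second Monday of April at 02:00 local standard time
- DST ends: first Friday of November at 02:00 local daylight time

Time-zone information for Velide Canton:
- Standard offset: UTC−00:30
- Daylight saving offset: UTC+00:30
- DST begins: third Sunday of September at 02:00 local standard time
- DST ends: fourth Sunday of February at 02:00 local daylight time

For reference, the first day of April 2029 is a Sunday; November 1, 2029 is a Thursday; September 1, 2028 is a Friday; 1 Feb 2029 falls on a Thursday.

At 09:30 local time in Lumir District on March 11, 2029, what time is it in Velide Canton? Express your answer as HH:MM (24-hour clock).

1 April 2029 is a Sunday, so the first Monday is April 2 and the second is April 9.
1 November 2029 is a Thursday, so the first Friday is November 2.
Daylight saving runs 9 April – 2 November; March 11, 2029 is outside that window, so Lumir District is on standard time at UTC−02:30.
09:30 Lumir District + 2h30m = 12:00 UTC.
1 September 2028 is a Friday, so the first Sunday is September 3 and the third is September 17.
1 February 2029 is a Thursday, so the first Sunday is February 4 and the fourth is February 25.
At the standard offset (UTC−00:30), 12:00 UTC − 0h30m = 11:30 Velide Canton standard time.
The standard-time date in Velide Canton, March 11, 2029, does not fall between 17 September 2028 and 25 February 2029, so daylight saving is not in effect and Velide Canton is at UTC−00:30.
12:00 UTC − 0h30m = 11:30 Velide Canton.

11:30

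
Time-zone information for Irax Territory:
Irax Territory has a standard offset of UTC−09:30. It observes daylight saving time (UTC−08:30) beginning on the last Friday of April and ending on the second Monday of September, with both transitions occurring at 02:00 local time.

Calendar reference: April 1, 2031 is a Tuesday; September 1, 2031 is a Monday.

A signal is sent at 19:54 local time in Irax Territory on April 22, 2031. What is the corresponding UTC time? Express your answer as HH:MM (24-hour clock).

05:24

1 April 2031 is a Tuesday, so Fridays fall on 4, 11, 18, 25; the last is April 25.
1 September 2031 is a Monday, so the first Monday is September 1 and the second is September 8.
April 22, 2031 does not fall between 25 April and 8 September, so daylight saving is not in effect and Irax Territory is at UTC−09:30.
19:54 local + 9h30m = 05:24 UTC (rolling into the next day, 23 April 2031).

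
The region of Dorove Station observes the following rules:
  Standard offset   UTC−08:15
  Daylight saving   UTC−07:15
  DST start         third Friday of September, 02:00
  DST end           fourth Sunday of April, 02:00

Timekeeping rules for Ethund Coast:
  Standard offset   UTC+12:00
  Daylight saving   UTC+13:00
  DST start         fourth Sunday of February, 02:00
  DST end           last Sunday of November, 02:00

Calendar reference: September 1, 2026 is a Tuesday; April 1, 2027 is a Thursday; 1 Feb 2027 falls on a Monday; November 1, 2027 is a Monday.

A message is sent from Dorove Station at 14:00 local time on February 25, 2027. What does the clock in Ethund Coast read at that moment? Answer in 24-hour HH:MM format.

1 September 2026 is a Tuesday, so the first Friday is September 4 and the third is September 18.
1 April 2027 is a Thursday, so the first Sunday is April 4 and the fourth is April 25.
Daylight saving runs 18 September 2026 – 25 April 2027; February 25, 2027 is inside that window, so Dorove Station is at UTC−07:15.
14:00 Dorove Station + 7h15m = 21:15 UTC.
1 February 2027 is a Monday, so the first Sunday is February 7 and the fourth is February 28.
1 November 2027 is a Monday, so Sundays fall on 7, 14, 21, 28; the last is November 28.
At the standard offset (UTC+12:00), 21:15 UTC + 12h = 09:15 Ethund Coast standard time (rolling into the next day, 26 February 2027).
The standard-time date in Ethund Coast, February 26, 2027, is outside the daylight-saving period (28 February – 28 November), so Ethund Coast is on standard time, UTC+12:00.
21:15 UTC + 12h = 09:15 Ethund Coast (rolling into the next day, 26 February 2027).

09:15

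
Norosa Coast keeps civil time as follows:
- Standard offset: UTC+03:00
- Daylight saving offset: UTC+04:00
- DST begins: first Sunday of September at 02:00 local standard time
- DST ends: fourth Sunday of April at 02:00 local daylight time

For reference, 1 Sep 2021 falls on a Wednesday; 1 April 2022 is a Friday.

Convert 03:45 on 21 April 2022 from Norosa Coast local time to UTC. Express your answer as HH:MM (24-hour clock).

23:45

1 September 2021 is a Wednesday, so the first Sunday is September 5.
1 April 2022 is a Friday, so the first Sunday is April 3 and the fourth is April 24.
21 April 2022 lies within the daylight-saving period (5 September 2021 – 24 April 2022), so Norosa Coast is on daylight time, UTC+04:00.
03:45 local − 4h = 23:45 UTC (rolling into the previous day, 20 April 2022).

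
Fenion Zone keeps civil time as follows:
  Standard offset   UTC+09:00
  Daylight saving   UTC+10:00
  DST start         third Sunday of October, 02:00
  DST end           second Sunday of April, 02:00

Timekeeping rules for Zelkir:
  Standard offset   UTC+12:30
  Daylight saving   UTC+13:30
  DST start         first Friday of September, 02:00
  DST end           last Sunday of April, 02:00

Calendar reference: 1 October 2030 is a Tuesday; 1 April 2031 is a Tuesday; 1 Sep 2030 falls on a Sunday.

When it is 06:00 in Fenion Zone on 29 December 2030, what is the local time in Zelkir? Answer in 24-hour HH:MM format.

1 October 2030 is a Tuesday, so the first Sunday is October 6 and the third is October 20.
1 April 2031 is a Tuesday, so the first Sunday is April 6 and the second is April 13.
29 December 2030 lies within the daylight-saving period (20 October 2030 – 13 April 2031), so Fenion Zone is on daylight time, UTC+10:00.
06:00 Fenion Zone − 10h = 20:00 UTC (rolling into the previous day, 28 December 2030).
1 September 2030 is a Sunday, so the first Friday is September 6.
1 April 2031 is a Tuesday, so Sundays fall on 6, 13, 20, 27; the last is April 27.
At the standard offset (UTC+12:30), 20:00 UTC + 12h30m = 08:30 Zelkir standard time (rolling into the next day, 29 December 2030).
Daylight saving runs 6 September 2030 – 27 April 2031; the standard-time date in Zelkir, 29 December 2030, is inside that window, so Zelkir is at UTC+13:30.
20:00 UTC + 13h30m = 09:30 Zelkir (rolling into the next day, 29 December 2030).

09:30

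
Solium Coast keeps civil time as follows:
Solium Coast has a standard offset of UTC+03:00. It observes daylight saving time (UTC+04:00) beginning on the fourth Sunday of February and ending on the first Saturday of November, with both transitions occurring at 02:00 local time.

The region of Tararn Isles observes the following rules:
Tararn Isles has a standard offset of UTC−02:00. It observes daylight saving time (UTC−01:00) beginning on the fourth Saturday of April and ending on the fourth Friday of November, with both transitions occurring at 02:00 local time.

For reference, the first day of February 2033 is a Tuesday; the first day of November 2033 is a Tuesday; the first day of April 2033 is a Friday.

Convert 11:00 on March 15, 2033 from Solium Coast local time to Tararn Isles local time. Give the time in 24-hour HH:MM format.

1 February 2033 is a Tuesday, so the first Sunday is February 6 and the fourth is February 27.
1 November 2033 is a Tuesday, so the first Saturday is November 5.
March 15, 2033 lies within the daylight-saving period (27 February – 5 November), so Solium Coast is on daylight time, UTC+04:00.
11:00 Solium Coast − 4h = 07:00 UTC.
1 April 2033 is a Friday, so the first Saturday is April 2 and the fourth is April 23.
1 November 2033 is a Tuesday, so the first Friday is November 4 and the fourth is November 25.
At the standard offset (UTC−02:00), 07:00 UTC − 2h = 05:00 Tararn Isles standard time.
The standard-time date in Tararn Isles, March 15, 2033, is outside the daylight-saving period (23 April – 25 November), so Tararn Isles is on standard time, UTC−02:00.
07:00 UTC − 2h = 05:00 Tararn Isles.

05:00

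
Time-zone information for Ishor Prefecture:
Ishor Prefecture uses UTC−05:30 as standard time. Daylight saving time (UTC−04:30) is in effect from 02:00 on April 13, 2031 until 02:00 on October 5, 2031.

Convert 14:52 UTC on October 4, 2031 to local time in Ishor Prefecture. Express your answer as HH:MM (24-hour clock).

At the standard offset (UTC−05:30), 14:52 UTC − 5h30m = 09:22 Ishor Prefecture standard time.
Daylight saving runs 13 April – 5 October; the standard-time date in Ishor Prefecture, October 4, 2031, is inside that window, so Ishor Prefecture is at UTC−04:30.
14:52 UTC − 4h30m = 10:22 local.

10:22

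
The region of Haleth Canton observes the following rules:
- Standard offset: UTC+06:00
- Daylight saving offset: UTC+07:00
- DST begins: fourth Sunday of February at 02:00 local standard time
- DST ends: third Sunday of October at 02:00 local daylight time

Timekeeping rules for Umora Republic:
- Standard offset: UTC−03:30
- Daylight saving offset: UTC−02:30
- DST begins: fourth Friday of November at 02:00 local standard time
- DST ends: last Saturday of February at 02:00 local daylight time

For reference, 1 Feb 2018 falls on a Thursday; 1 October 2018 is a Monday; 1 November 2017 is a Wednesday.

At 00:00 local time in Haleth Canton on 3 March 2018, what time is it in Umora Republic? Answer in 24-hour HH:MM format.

13:30

1 February 2018 is a Thursday, so the first Sunday is February 4 and the fourth is February 25.
1 October 2018 is a Monday, so the first Sunday is October 7 and the third is October 21.
Daylight saving runs 25 February – 21 October; 3 March 2018 is inside that window, so Haleth Canton is at UTC+07:00.
00:00 Haleth Canton − 7h = 17:00 UTC (rolling into the previous day, 2 March 2018).
1 November 2017 is a Wednesday, so the first Friday is November 3 and the fourth is November 24.
1 February 2018 is a Thursday, so Saturdays fall on 3, 10, 17, 24; the last is February 24.
At the standard offset (UTC−03:30), 17:00 UTC − 3h30m = 13:30 Umora Republic standard time.
The standard-time date in Umora Republic, 2 March 2018, is outside the daylight-saving period (24 November 2017 – 24 February 2018), so Umora Republic is on standard time, UTC−03:30.
17:00 UTC − 3h30m = 13:30 Umora Republic.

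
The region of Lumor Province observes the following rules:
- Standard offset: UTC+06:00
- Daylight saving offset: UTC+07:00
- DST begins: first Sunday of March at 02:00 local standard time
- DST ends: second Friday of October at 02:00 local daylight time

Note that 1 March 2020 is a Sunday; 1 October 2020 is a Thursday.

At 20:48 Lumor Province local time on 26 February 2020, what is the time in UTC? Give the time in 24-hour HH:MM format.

14:48

1 March 2020 is a Sunday, so the first Sunday is March 1.
1 October 2020 is a Thursday, so the first Friday is October 2 and the second is October 9.
26 February 2020 is outside the daylight-saving period (1 March – 9 October), so Lumor Province is on standard time, UTC+06:00.
20:48 local − 6h = 14:48 UTC.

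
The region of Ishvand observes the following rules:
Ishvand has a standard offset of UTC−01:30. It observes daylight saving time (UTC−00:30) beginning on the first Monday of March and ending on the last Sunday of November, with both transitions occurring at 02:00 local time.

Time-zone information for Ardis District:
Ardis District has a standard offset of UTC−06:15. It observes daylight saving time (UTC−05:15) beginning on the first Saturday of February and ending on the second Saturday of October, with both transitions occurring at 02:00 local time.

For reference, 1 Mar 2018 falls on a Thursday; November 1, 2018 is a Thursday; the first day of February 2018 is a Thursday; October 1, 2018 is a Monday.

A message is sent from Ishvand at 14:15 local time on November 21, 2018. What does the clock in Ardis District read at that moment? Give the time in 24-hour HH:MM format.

1 March 2018 is a Thursday, so the first Monday is March 5.
1 November 2018 is a Thursday, so Sundays fall on 4, 11, 18, 25; the last is November 25.
November 21, 2018 lies within the daylight-saving period (5 March – 25 November), so Ishvand is on daylight time, UTC−00:30.
14:15 Ishvand + 0h30m = 14:45 UTC.
1 February 2018 is a Thursday, so the first Saturday is February 3.
1 October 2018 is a Monday, so the first Saturday is October 6 and the second is October 13.
At the standard offset (UTC−06:15), 14:45 UTC − 6h15m = 08:30 Ardis District standard time.
Daylight saving runs 3 February – 13 October; the standard-time date in Ardis District, November 21, 2018, is outside that window, so Ardis District is on standard time at UTC−06:15.
14:45 UTC − 6h15m = 08:30 Ardis District.

08:30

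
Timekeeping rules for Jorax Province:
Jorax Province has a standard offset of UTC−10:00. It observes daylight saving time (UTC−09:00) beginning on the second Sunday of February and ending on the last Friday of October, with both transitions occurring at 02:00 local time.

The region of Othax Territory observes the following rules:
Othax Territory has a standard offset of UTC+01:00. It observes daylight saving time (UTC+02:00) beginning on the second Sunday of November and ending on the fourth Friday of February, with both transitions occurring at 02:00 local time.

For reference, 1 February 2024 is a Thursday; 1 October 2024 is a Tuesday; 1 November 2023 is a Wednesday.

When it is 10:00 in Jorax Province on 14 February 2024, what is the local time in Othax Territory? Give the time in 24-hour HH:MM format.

21:00

1 February 2024 is a Thursday, so the first Sunday is February 4 and the second is February 11.
1 October 2024 is a Tuesday, so Fridays fall on 4, 11, 18, 25; the last is October 25.
14 February 2024 lies within the daylight-saving period (11 February – 25 October), so Jorax Province is on daylight time, UTC−09:00.
10:00 Jorax Province + 9h = 19:00 UTC.
1 November 2023 is a Wednesday, so the first Sunday is November 5 and the second is November 12.
1 February 2024 is a Thursday, so the first Friday is February 2 and the fourth is February 23.
At the standard offset (UTC+01:00), 19:00 UTC + 1h = 20:00 Othax Territory standard time.
The standard-time date in Othax Territory, 14 February 2024, lies within the daylight-saving period (12 November 2023 – 23 February 2024), so Othax Territory is on daylight time, UTC+02:00.
19:00 UTC + 2h = 21:00 Othax Territory.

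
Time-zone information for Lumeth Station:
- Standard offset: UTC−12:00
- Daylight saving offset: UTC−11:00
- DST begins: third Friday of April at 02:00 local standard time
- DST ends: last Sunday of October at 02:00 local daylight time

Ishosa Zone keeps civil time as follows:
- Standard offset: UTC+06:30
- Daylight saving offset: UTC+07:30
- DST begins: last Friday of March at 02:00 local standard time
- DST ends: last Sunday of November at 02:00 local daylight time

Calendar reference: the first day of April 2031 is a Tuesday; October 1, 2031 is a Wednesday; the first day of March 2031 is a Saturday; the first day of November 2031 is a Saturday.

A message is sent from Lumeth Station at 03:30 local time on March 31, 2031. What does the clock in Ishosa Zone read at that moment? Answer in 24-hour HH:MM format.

23:00

1 April 2031 is a Tuesday, so the first Friday is April 4 and the third is April 18.
1 October 2031 is a Wednesday, so Sundays fall on 5, 12, 19, 26; the last is October 26.
Daylight saving runs 18 April – 26 October; March 31, 2031 is outside that window, so Lumeth Station is on standard time at UTC−12:00.
03:30 Lumeth Station + 12h = 15:30 UTC.
1 March 2031 is a Saturday, so Fridays fall on 7, 14, 21, 28; the last is March 28.
1 November 2031 is a Saturday, so Sundays fall on 2, 9, 16, 23, 30; the last is November 30.
At the standard offset (UTC+06:30), 15:30 UTC + 6h30m = 22:00 Ishosa Zone standard time.
The standard-time date in Ishosa Zone, March 31, 2031, lies within the daylight-saving period (28 March – 30 November), so Ishosa Zone is on daylight time, UTC+07:30.
15:30 UTC + 7h30m = 23:00 Ishosa Zone.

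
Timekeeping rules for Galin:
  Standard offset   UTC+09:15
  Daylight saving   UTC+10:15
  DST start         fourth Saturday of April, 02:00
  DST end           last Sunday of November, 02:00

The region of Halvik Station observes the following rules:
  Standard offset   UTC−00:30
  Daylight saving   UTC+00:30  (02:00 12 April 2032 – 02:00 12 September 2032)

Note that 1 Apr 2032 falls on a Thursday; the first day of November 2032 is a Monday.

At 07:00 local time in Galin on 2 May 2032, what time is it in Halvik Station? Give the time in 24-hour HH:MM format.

21:15

1 April 2032 is a Thursday, so the first Saturday is April 3 and the fourth is April 24.
1 November 2032 is a Monday, so Sundays fall on 7, 14, 21, 28; the last is November 28.
2 May 2032 lies within the daylight-saving period (24 April – 28 November), so Galin is on daylight time, UTC+10:15.
07:00 Galin − 10h15m = 20:45 UTC (rolling into the previous day, 1 May 2032).
At the standard offset (UTC−00:30), 20:45 UTC − 0h30m = 20:15 Halvik Station standard time.
The standard-time date in Halvik Station, 1 May 2032, lies within the daylight-saving period (12 April – 12 September), so Halvik Station is on daylight time, UTC+00:30.
20:45 UTC + 0h30m = 21:15 Halvik Station.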